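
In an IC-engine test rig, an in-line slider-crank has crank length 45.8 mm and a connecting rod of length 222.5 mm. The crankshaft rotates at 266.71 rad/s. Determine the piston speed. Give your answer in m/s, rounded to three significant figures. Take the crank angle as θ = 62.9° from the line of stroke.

ω = 266.7 rad/s
For an in-line slider-crank, x = r cosθ + √(L² − r² sin²θ), so v = −rω sinθ·[1 + r cosθ/√(L² − r² sin²θ)].
With r = 0.0458 m, L = 0.2225 m, θ = 62.9°: √(L² − r² sin²θ) = 0.21873 m.
v = −0.0458·266.7·0.89021·[1 + 0.0458·0.45554/0.21873] = -11.911 m/s.
|v| = 11.911 m/s.

11.9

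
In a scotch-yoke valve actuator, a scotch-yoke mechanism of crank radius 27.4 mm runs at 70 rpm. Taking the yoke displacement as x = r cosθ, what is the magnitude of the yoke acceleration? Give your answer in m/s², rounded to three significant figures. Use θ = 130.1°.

0.948

ω = 7.33 rad/s (from 70 rpm).
x = r cosθ ⇒ ẍ = −rω² cosθ (ω constant).
|a| = rω²|cosθ| = 0.0274·(7.33)²·|cos 130.1°| = 0.94836 m/s².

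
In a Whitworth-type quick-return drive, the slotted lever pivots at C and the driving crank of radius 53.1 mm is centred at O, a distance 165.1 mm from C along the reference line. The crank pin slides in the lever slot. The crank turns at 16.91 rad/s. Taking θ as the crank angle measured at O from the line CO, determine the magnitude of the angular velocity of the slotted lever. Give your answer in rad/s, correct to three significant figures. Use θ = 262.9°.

ω = 16.91 rad/s
Crank pin A relative to C: A = (d + r cosθ, r sinθ); lever angle φ = atan2(r sinθ, d + r cosθ).
Differentiating tanφ: φ̇ = rω(d cosθ + r)/(d² + r² + 2dr cosθ).
d² + r² + 2dr cosθ = |CA|² = 0.0279104 m²;  d cosθ + r = +0.032693 m.
|ω_lever| = |0.0531·16.91·+0.032693| / 0.0279104 = 1.0518 rad/s.

1.05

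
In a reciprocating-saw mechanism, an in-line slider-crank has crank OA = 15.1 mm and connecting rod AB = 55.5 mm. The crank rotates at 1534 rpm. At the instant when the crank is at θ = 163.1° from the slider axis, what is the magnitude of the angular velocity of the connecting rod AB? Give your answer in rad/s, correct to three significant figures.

41.9

ω = 160.6 rad/s (converted from 1534 rpm).
The rod makes angle φ with the slider axis where L sinφ = r sinθ; differentiating, L cosφ·φ̇ = r ω cosθ.
L cosφ = √(L² − r² sin²θ) = 0.055326 m.
|ω_rod| = r ω |cosθ| / √(L² − r² sin²θ) = 0.0151·160.6·0.95681/0.055326 = 41.95 rad/s.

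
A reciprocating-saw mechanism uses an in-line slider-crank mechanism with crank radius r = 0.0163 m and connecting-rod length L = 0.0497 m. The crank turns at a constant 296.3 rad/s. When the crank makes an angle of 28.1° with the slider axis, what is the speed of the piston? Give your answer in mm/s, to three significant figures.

2940

ω = 296.3 rad/s
For an in-line slider-crank, x = r cosθ + √(L² − r² sin²θ), so v = −rω sinθ·[1 + r cosθ/√(L² − r² sin²θ)].
With r = 0.0163 m, L = 0.0497 m, θ = 28.1°: √(L² − r² sin²θ) = 0.049103 m.
v = −0.0163·296.3·0.47101·[1 + 0.0163·0.88213/0.049103] = -2.941 m/s.
|v| = 2.941 m/s = 2941 mm/s.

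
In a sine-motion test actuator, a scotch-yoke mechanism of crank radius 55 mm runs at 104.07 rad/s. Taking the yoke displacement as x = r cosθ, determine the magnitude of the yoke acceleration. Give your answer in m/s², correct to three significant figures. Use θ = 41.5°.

ω = 104.1 rad/s
x = r cosθ ⇒ ẍ = −rω² cosθ (ω constant).
|a| = rω²|cosθ| = 0.055·(104.1)²·|cos 41.5°| = 446.14 m/s².

446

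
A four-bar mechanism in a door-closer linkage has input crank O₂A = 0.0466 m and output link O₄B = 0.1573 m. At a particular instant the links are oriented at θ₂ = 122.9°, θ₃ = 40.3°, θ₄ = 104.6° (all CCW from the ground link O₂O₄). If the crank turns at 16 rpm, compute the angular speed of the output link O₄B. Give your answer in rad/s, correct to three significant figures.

ω₂ = 1.676 rad/s (from 16 rpm).
Differentiating the loop-closure r₂e^{iθ₂}+r₃e^{iθ₃}=r₁+r₄e^{iθ₄} gives r₂ω₂e^{iθ₂}+r₃ω₃e^{iθ₃}=r₄ω₄e^{iθ₄}.
Eliminating the other unknown: ω₄ = r₂ω₂ sin(θ₂−θ₃) / [r₄ sin(θ₄−θ₃)].
Numerator sine = +0.99167; denominator sine = +0.90108.
Result = 0.0466·1.676·(+0.99167) / (0.1573·(+0.90108)) = +0.54628 rad/s; magnitude 0.54628 rad/s.

0.546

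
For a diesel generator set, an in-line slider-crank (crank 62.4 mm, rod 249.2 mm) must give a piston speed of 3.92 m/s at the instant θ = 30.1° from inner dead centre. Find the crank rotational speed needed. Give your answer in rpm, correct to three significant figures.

982

For an in-line slider-crank, |v_piston| = rω|sinθ|·[1 + r cosθ/√(L² − r² sin²θ)].
With r = 0.0624 m, L = 0.2492 m, θ = 30.1°: the bracketed kinematic factor |dx/dθ| = 0.038128 m.
ω = v/|dx/dθ| = 3.92/0.038128 = 102.81 rad/s.
N = 60ω/(2π) = 981.78 rpm.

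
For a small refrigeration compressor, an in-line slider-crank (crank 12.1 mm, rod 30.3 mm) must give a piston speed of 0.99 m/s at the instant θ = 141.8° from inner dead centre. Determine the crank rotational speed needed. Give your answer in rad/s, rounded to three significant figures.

196

For an in-line slider-crank, |v_piston| = rω|sinθ|·[1 + r cosθ/√(L² − r² sin²θ)].
With r = 0.0121 m, L = 0.0303 m, θ = 141.8°: the bracketed kinematic factor |dx/dθ| = 0.0050594 m.
ω = v/|dx/dθ| = 0.99/0.0050594 = 195.67 rad/s.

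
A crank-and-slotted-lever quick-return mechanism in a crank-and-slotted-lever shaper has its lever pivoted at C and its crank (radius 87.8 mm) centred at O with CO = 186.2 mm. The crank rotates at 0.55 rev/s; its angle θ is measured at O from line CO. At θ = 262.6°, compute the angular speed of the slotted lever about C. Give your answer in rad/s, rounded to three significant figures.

0.507

ω = 3.456 rad/s (from 0.55 rev/s).
Crank pin A relative to C: A = (d + r cosθ, r sinθ); lever angle φ = atan2(r sinθ, d + r cosθ).
Differentiating tanφ: φ̇ = rω(d cosθ + r)/(d² + r² + 2dr cosθ).
d² + r² + 2dr cosθ = |CA|² = 0.0381681 m²;  d cosθ + r = +0.063818 m.
|ω_lever| = |0.0878·3.456·+0.063818| / 0.0381681 = 0.50732 rad/s.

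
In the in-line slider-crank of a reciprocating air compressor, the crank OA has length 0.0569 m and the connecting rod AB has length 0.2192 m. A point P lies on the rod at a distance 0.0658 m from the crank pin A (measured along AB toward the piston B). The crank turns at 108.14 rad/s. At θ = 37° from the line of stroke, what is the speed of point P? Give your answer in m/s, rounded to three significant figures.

ω = 108.1 rad/s.  Crank-pin speed |V_A| = rω = 6.1532 m/s, perpendicular to OA.
Rod angle: sinφ = −(r/L) sinθ ⇒ φ = -8.988°; ω_rod = −rω cosθ/√(L²−r²sin²θ) = -22.697 rad/s.
V_P = V_A + ω_rod × AP, with AP = 0.0658 m along the rod.
Components: V_Px = −rω sinθ − a·ω_rod·sinφ = -3.9364 m/s;  V_Py = rω cosθ + a·ω_rod·cosφ = +3.439 m/s.
|V_P| = √(V_Px² + V_Py²) = 5.227 m/s.

5.23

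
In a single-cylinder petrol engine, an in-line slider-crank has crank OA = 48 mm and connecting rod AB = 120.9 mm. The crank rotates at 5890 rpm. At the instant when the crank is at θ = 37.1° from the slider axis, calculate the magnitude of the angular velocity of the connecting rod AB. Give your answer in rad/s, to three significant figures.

ω = 616.8 rad/s (converted from 5890 rpm).
The rod makes angle φ with the slider axis where L sinφ = r sinθ; differentiating, L cosφ·φ̇ = r ω cosθ.
L cosφ = √(L² − r² sin²θ) = 0.11738 m.
|ω_rod| = r ω |cosθ| / √(L² − r² sin²θ) = 0.048·616.8·0.79758/0.11738 = 201.17 rad/s.

201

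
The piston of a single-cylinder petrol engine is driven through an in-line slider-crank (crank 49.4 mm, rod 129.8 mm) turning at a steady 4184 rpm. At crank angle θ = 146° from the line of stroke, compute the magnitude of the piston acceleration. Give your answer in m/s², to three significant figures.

6360

ω = 2π·4184/60 = 438.1 rad/s
x(θ) = r cosθ + √(L² − r² sin²θ); with ω constant, a = ω²·d²x/dθ².
d²x/dθ² = −r cosθ − r²(cos2θ)/√u − r⁴ sin²2θ/(4u^{3/2}),  u = L² − r² sin²θ = 0.0160849 m².
Substituting r = 0.0494 m, L = 0.1298 m, θ = 146°: d²x/dθ² = +0.033119 m.
a = ω²·d²x/dθ² = (438.1)²·(+0.033119) = +6358 m/s²;  |a| = 6358 m/s².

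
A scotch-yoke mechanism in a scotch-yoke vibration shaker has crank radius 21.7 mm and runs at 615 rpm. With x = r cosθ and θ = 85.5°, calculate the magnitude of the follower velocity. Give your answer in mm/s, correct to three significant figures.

1390

ω = 64.4 rad/s (from 615 rpm).
x = r cosθ ⇒ ẋ = −rω sinθ.
|v| = rω|sinθ| = 0.0217·64.4·|sin 85.5°| = 1.3932 m/s = 1393.2 mm/s.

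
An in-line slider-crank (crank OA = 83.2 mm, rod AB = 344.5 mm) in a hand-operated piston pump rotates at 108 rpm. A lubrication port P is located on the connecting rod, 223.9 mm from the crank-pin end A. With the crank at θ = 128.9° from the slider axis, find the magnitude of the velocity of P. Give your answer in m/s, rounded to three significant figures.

0.691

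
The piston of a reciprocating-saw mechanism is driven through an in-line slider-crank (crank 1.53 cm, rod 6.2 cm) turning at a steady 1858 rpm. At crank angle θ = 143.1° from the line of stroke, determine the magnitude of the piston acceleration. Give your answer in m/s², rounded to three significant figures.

ω = 2π·1858/60 = 194.6 rad/s
x(θ) = r cosθ + √(L² − r² sin²θ); with ω constant, a = ω²·d²x/dθ².
d²x/dθ² = −r cosθ − r²(cos2θ)/√u − r⁴ sin²2θ/(4u^{3/2}),  u = L² − r² sin²θ = 0.00375961 m².
Substituting r = 0.0153 m, L = 0.062 m, θ = 143.1°: d²x/dθ² = +0.011115 m.
a = ω²·d²x/dθ² = (194.6)²·(+0.011115) = +420.79 m/s²;  |a| = 420.79 m/s².

421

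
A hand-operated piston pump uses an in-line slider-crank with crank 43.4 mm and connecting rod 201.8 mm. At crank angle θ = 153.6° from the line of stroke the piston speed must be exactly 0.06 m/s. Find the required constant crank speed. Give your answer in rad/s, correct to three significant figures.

For an in-line slider-crank, |v_piston| = rω|sinθ|·[1 + r cosθ/√(L² − r² sin²θ)].
With r = 0.0434 m, L = 0.2018 m, θ = 153.6°: the bracketed kinematic factor |dx/dθ| = 0.015563 m.
ω = v/|dx/dθ| = 0.06/0.015563 = 3.8554 rad/s.

3.86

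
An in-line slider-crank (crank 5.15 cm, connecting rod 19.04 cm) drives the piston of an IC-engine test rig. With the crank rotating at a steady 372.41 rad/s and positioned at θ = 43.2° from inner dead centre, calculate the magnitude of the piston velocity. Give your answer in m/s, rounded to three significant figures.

15.8

ω = 372.4 rad/s
For an in-line slider-crank, x = r cosθ + √(L² − r² sin²θ), so v = −rω sinθ·[1 + r cosθ/√(L² − r² sin²θ)].
With r = 0.0515 m, L = 0.1904 m, θ = 43.2°: √(L² − r² sin²θ) = 0.18711 m.
v = −0.0515·372.4·0.68455·[1 + 0.0515·0.72897/0.18711] = -15.763 m/s.
|v| = 15.763 m/s.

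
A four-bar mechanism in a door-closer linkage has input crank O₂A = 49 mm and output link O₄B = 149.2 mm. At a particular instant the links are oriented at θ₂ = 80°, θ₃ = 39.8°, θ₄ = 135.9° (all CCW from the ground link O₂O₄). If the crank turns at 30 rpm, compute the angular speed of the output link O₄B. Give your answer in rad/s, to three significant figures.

ω₂ = 3.142 rad/s (from 30 rpm).
Differentiating the loop-closure r₂e^{iθ₂}+r₃e^{iθ₃}=r₁+r₄e^{iθ₄} gives r₂ω₂e^{iθ₂}+r₃ω₃e^{iθ₃}=r₄ω₄e^{iθ₄}.
Eliminating the other unknown: ω₄ = r₂ω₂ sin(θ₂−θ₃) / [r₄ sin(θ₄−θ₃)].
Numerator sine = +0.64546; denominator sine = +0.99434.
Result = 0.049·3.142·(+0.64546) / (0.1492·(+0.99434)) = +0.66975 rad/s; magnitude 0.66975 rad/s.

0.670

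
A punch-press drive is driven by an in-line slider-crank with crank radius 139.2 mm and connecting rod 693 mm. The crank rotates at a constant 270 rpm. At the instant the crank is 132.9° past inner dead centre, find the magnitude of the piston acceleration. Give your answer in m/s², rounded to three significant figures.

ω = 2π·270/60 = 28.27 rad/s
x(θ) = r cosθ + √(L² − r² sin²θ); with ω constant, a = ω²·d²x/dθ².
d²x/dθ² = −r cosθ − r²(cos2θ)/√u − r⁴ sin²2θ/(4u^{3/2}),  u = L² − r² sin²θ = 0.469851 m².
Substituting r = 0.1392 m, L = 0.693 m, θ = 132.9°: d²x/dθ² = +0.096537 m.
a = ω²·d²x/dθ² = (28.27)²·(+0.096537) = +77.175 m/s²;  |a| = 77.175 m/s².

77.2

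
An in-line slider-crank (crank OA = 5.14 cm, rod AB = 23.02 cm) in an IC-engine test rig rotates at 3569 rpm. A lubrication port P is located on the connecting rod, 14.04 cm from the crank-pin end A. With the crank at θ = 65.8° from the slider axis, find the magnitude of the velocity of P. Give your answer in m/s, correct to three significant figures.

ω = 373.7 rad/s.  Crank-pin speed |V_A| = rω = 19.21 m/s, perpendicular to OA.
Rod angle: sinφ = −(r/L) sinθ ⇒ φ = -11.751°; ω_rod = −rω cosθ/√(L²−r²sin²θ) = -34.941 rad/s.
V_P = V_A + ω_rod × AP, with AP = 0.1404 m along the rod.
Components: V_Px = −rω sinθ − a·ω_rod·sinφ = -18.521 m/s;  V_Py = rω cosθ + a·ω_rod·cosφ = +3.0719 m/s.
|V_P| = √(V_Px² + V_Py²) = 18.774 m/s.

18.8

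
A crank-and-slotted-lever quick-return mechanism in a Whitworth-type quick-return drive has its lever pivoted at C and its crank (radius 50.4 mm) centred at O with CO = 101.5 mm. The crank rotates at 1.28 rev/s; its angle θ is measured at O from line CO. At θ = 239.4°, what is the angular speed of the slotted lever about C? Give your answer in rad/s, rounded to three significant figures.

ω = 8.042 rad/s (from 1.28 rev/s).
Crank pin A relative to C: A = (d + r cosθ, r sinθ); lever angle φ = atan2(r sinθ, d + r cosθ).
Differentiating tanφ: φ̇ = rω(d cosθ + r)/(d² + r² + 2dr cosθ).
d² + r² + 2dr cosθ = |CA|² = 0.00763431 m²;  d cosθ + r = -0.0012677 m.
|ω_lever| = |0.0504·8.042·-0.0012677| / 0.00763431 = 0.067308 rad/s.

0.0673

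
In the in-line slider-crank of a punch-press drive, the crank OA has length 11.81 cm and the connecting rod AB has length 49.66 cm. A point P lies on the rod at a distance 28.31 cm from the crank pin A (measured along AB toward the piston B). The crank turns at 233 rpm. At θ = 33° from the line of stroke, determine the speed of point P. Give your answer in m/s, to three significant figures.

ω = 24.4 rad/s.  Crank-pin speed |V_A| = rω = 2.8816 m/s, perpendicular to OA.
Rod angle: sinφ = −(r/L) sinθ ⇒ φ = -7.442°; ω_rod = −rω cosθ/√(L²−r²sin²θ) = -4.9079 rad/s.
V_P = V_A + ω_rod × AP, with AP = 0.2831 m along the rod.
Components: V_Px = −rω sinθ − a·ω_rod·sinφ = -1.7494 m/s;  V_Py = rω cosθ + a·ω_rod·cosφ = +1.039 m/s.
|V_P| = √(V_Px² + V_Py²) = 2.0347 m/s.

2.03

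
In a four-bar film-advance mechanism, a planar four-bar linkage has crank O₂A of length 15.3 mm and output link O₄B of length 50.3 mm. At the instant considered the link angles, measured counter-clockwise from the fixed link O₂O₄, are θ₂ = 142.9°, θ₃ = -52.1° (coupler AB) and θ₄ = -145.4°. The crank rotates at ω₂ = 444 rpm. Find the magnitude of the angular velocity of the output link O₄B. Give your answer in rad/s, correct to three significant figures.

ω₂ = 46.5 rad/s (from 444 rpm).
Differentiating the loop-closure r₂e^{iθ₂}+r₃e^{iθ₃}=r₁+r₄e^{iθ₄} gives r₂ω₂e^{iθ₂}+r₃ω₃e^{iθ₃}=r₄ω₄e^{iθ₄}.
Eliminating the other unknown: ω₄ = r₂ω₂ sin(θ₂−θ₃) / [r₄ sin(θ₄−θ₃)].
Numerator sine = -0.25882; denominator sine = -0.99834.
Result = 0.0153·46.5·(-0.25882) / (0.0503·(-0.99834)) = +3.6665 rad/s; magnitude 3.6665 rad/s.

3.67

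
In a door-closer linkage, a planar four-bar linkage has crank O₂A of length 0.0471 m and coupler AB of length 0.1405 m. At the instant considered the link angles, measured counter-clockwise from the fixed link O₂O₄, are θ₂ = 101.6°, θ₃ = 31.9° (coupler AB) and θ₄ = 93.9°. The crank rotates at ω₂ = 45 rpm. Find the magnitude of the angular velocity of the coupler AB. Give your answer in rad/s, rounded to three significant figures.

0.240

ω₂ = 4.712 rad/s (from 45 rpm).
Differentiating the loop-closure r₂e^{iθ₂}+r₃e^{iθ₃}=r₁+r₄e^{iθ₄} gives r₂ω₂e^{iθ₂}+r₃ω₃e^{iθ₃}=r₄ω₄e^{iθ₄}.
Eliminating the other unknown: ω₃ = r₂ω₂ sin(θ₄−θ₂) / [r₃ sin(θ₃−θ₄)].
Numerator sine = -0.13399; denominator sine = -0.88295.
Result = 0.0471·4.712·(-0.13399) / (0.1405·(-0.88295)) = +0.23972 rad/s; magnitude 0.23972 rad/s.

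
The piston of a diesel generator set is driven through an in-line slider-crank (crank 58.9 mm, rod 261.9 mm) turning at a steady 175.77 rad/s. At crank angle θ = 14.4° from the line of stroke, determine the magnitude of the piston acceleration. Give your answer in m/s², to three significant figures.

ω = 175.8 rad/s
x(θ) = r cosθ + √(L² − r² sin²θ); with ω constant, a = ω²·d²x/dθ².
d²x/dθ² = −r cosθ − r²(cos2θ)/√u − r⁴ sin²2θ/(4u^{3/2}),  u = L² − r² sin²θ = 0.0683771 m².
Substituting r = 0.0589 m, L = 0.2619 m, θ = 14.4°: d²x/dθ² = -0.068715 m.
a = ω²·d²x/dθ² = (175.8)²·(-0.068715) = -2122.9 m/s²;  |a| = 2122.9 m/s².

2120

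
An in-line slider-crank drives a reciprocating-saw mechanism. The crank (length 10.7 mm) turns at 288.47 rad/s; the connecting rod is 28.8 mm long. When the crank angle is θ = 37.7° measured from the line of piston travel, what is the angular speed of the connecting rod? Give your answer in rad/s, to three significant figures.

ω = 288.5 rad/s
The rod makes angle φ with the slider axis where L sinφ = r sinθ; differentiating, L cosφ·φ̇ = r ω cosθ.
L cosφ = √(L² − r² sin²θ) = 0.028047 m.
|ω_rod| = r ω |cosθ| / √(L² − r² sin²θ) = 0.0107·288.5·0.79122/0.028047 = 87.076 rad/s.

87.1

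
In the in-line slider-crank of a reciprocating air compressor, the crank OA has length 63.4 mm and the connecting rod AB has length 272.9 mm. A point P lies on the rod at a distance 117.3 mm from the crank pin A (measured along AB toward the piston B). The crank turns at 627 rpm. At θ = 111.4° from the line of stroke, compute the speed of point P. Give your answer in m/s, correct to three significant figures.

ω = 65.66 rad/s.  Crank-pin speed |V_A| = rω = 4.1628 m/s, perpendicular to OA.
Rod angle: sinφ = −(r/L) sinθ ⇒ φ = -12.492°; ω_rod = −rω cosθ/√(L²−r²sin²θ) = +5.7008 rad/s.
V_P = V_A + ω_rod × AP, with AP = 0.1173 m along the rod.
Components: V_Px = −rω sinθ − a·ω_rod·sinφ = -3.7312 m/s;  V_Py = rω cosθ + a·ω_rod·cosφ = -0.86604 m/s.
|V_P| = √(V_Px² + V_Py²) = 3.8303 m/s.

3.83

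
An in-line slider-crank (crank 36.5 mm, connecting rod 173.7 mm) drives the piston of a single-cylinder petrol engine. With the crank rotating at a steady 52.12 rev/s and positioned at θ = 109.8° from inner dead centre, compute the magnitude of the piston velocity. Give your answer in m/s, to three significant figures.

ω = 2π·52.1 = 327.5 rad/s
For an in-line slider-crank, x = r cosθ + √(L² − r² sin²θ), so v = −rω sinθ·[1 + r cosθ/√(L² − r² sin²θ)].
With r = 0.0365 m, L = 0.1737 m, θ = 109.8°: √(L² − r² sin²θ) = 0.17027 m.
v = −0.0365·327.5·0.94088·[1 + 0.0365·-0.33874/0.17027] = -10.43 m/s.
|v| = 10.43 m/s.

10.4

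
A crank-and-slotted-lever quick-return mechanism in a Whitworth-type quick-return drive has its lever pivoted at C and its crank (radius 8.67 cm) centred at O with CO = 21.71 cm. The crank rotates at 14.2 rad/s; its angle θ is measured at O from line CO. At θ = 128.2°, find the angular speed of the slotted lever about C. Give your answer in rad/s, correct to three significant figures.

1.87

ω = 14.2 rad/s
Crank pin A relative to C: A = (d + r cosθ, r sinθ); lever angle φ = atan2(r sinθ, d + r cosθ).
Differentiating tanφ: φ̇ = rω(d cosθ + r)/(d² + r² + 2dr cosθ).
d² + r² + 2dr cosθ = |CA|² = 0.0313692 m²;  d cosθ + r = -0.047556 m.
|ω_lever| = |0.0867·14.2·-0.047556| / 0.0313692 = 1.8664 rad/s.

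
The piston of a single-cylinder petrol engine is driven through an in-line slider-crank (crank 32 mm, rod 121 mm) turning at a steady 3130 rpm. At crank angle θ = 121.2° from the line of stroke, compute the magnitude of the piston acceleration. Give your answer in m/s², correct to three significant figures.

ω = 2π·3130/60 = 327.8 rad/s
x(θ) = r cosθ + √(L² − r² sin²θ); with ω constant, a = ω²·d²x/dθ².
d²x/dθ² = −r cosθ − r²(cos2θ)/√u − r⁴ sin²2θ/(4u^{3/2}),  u = L² − r² sin²θ = 0.0138918 m².
Substituting r = 0.032 m, L = 0.121 m, θ = 121.2°: d²x/dθ² = +0.020476 m.
a = ω²·d²x/dθ² = (327.8)²·(+0.020476) = +2199.9 m/s²;  |a| = 2199.9 m/s².

2200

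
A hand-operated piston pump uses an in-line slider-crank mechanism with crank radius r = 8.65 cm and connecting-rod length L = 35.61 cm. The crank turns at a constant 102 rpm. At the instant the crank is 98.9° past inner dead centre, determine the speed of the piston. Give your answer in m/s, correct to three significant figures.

0.877

ω = 2π·102/60 = 10.68 rad/s
For an in-line slider-crank, x = r cosθ + √(L² − r² sin²θ), so v = −rω sinθ·[1 + r cosθ/√(L² − r² sin²θ)].
With r = 0.0865 m, L = 0.3561 m, θ = 98.9°: √(L² − r² sin²θ) = 0.34569 m.
v = −0.0865·10.68·0.98796·[1 + 0.0865·-0.15471/0.34569] = -0.87748 m/s.
|v| = 0.87748 m/s.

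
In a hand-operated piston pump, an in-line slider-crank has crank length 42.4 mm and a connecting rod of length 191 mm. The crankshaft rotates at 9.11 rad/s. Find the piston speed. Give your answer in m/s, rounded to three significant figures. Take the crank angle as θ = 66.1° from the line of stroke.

0.386

ω = 9.11 rad/s
For an in-line slider-crank, x = r cosθ + √(L² − r² sin²θ), so v = −rω sinθ·[1 + r cosθ/√(L² − r² sin²θ)].
With r = 0.0424 m, L = 0.191 m, θ = 66.1°: √(L² − r² sin²θ) = 0.18702 m.
v = −0.0424·9.11·0.91425·[1 + 0.0424·0.40514/0.18702] = -0.38558 m/s.
|v| = 0.38558 m/s.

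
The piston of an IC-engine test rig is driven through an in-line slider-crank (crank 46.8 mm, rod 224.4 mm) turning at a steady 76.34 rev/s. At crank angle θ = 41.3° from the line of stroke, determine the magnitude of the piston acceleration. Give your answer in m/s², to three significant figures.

8410

ω = 2π·76.3 = 479.7 rad/s
x(θ) = r cosθ + √(L² − r² sin²θ); with ω constant, a = ω²·d²x/dθ².
d²x/dθ² = −r cosθ − r²(cos2θ)/√u − r⁴ sin²2θ/(4u^{3/2}),  u = L² − r² sin²θ = 0.0494013 m².
Substituting r = 0.0468 m, L = 0.2244 m, θ = 41.3°: d²x/dθ² = -0.036536 m.
a = ω²·d²x/dθ² = (479.7)²·(-0.036536) = -8405.9 m/s²;  |a| = 8405.9 m/s².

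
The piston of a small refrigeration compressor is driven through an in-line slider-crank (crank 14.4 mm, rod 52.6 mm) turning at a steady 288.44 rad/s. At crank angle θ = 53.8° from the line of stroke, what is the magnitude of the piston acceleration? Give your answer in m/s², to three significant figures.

612

ω = 288.4 rad/s
x(θ) = r cosθ + √(L² − r² sin²θ); with ω constant, a = ω²·d²x/dθ².
d²x/dθ² = −r cosθ − r²(cos2θ)/√u − r⁴ sin²2θ/(4u^{3/2}),  u = L² − r² sin²θ = 0.00263173 m².
Substituting r = 0.0144 m, L = 0.0526 m, θ = 53.8°: d²x/dθ² = -0.0073549 m.
a = ω²·d²x/dθ² = (288.4)²·(-0.0073549) = -611.91 m/s²;  |a| = 611.91 m/s².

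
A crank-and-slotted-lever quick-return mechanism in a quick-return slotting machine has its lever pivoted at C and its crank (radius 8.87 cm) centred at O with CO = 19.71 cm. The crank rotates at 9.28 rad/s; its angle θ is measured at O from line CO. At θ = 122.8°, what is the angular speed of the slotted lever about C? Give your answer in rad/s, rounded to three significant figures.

ω = 9.28 rad/s
Crank pin A relative to C: A = (d + r cosθ, r sinθ); lever angle φ = atan2(r sinθ, d + r cosθ).
Differentiating tanφ: φ̇ = rω(d cosθ + r)/(d² + r² + 2dr cosθ).
d² + r² + 2dr cosθ = |CA|² = 0.027775 m²;  d cosθ + r = -0.018071 m.
|ω_lever| = |0.0887·9.28·-0.018071| / 0.027775 = 0.53554 rad/s.

0.536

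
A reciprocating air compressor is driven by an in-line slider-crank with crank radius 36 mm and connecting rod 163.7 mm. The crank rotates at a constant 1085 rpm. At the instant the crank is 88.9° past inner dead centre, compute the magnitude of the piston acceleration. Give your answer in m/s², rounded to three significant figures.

ω = 2π·1085/60 = 113.6 rad/s
x(θ) = r cosθ + √(L² − r² sin²θ); with ω constant, a = ω²·d²x/dθ².
d²x/dθ² = −r cosθ − r²(cos2θ)/√u − r⁴ sin²2θ/(4u^{3/2}),  u = L² − r² sin²θ = 0.0255022 m².
Substituting r = 0.036 m, L = 0.1637 m, θ = 88.9°: d²x/dθ² = +0.0074183 m.
a = ω²·d²x/dθ² = (113.6)²·(+0.0074183) = +95.768 m/s²;  |a| = 95.768 m/s².

95.8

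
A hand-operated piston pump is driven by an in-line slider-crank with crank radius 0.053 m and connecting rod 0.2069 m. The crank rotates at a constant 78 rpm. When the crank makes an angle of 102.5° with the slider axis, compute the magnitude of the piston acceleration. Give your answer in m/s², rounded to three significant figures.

ω = 2π·78/60 = 8.168 rad/s
x(θ) = r cosθ + √(L² − r² sin²θ); with ω constant, a = ω²·d²x/dθ².
d²x/dθ² = −r cosθ − r²(cos2θ)/√u − r⁴ sin²2θ/(4u^{3/2}),  u = L² − r² sin²θ = 0.0401302 m².
Substituting r = 0.053 m, L = 0.2069 m, θ = 102.5°: d²x/dθ² = +0.024136 m.
a = ω²·d²x/dθ² = (8.168)²·(+0.024136) = +1.6103 m/s²;  |a| = 1.6103 m/s².

1.61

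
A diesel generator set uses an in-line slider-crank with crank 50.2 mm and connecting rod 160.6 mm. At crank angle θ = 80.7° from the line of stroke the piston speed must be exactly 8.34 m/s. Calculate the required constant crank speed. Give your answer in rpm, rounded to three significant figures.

For an in-line slider-crank, |v_piston| = rω|sinθ|·[1 + r cosθ/√(L² − r² sin²θ)].
With r = 0.0502 m, L = 0.1606 m, θ = 80.7°: the bracketed kinematic factor |dx/dθ| = 0.052171 m.
ω = v/|dx/dθ| = 8.34/0.052171 = 159.86 rad/s.
N = 60ω/(2π) = 1526.5 rpm.

1530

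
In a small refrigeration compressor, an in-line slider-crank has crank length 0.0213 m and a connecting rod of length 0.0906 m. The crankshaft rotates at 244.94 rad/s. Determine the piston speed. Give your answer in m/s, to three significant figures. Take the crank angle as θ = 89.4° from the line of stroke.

ω = 244.9 rad/s
For an in-line slider-crank, x = r cosθ + √(L² − r² sin²θ), so v = −rω sinθ·[1 + r cosθ/√(L² − r² sin²θ)].
With r = 0.0213 m, L = 0.0906 m, θ = 89.4°: √(L² − r² sin²θ) = 0.088061 m.
v = −0.0213·244.9·0.99995·[1 + 0.0213·0.01047/0.088061] = -5.2301 m/s.
|v| = 5.2301 m/s.

5.23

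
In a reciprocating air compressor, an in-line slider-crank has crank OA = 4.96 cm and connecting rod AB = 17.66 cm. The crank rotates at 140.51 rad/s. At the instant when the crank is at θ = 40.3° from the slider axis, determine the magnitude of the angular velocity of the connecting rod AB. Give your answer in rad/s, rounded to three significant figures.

30.6

ω = 140.5 rad/s
The rod makes angle φ with the slider axis where L sinφ = r sinθ; differentiating, L cosφ·φ̇ = r ω cosθ.
L cosφ = √(L² − r² sin²θ) = 0.17366 m.
|ω_rod| = r ω |cosθ| / √(L² − r² sin²θ) = 0.0496·140.5·0.76267/0.17366 = 30.607 rad/s.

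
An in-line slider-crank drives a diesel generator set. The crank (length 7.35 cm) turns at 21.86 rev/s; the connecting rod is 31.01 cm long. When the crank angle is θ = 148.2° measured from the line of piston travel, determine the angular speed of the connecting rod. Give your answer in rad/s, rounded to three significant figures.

27.9

ω = 137.4 rad/s (converted from 21.86 rev/s).
The rod makes angle φ with the slider axis where L sinφ = r sinθ; differentiating, L cosφ·φ̇ = r ω cosθ.
L cosφ = √(L² − r² sin²θ) = 0.30767 m.
|ω_rod| = r ω |cosθ| / √(L² − r² sin²θ) = 0.0735·137.4·0.84989/0.30767 = 27.886 rad/s.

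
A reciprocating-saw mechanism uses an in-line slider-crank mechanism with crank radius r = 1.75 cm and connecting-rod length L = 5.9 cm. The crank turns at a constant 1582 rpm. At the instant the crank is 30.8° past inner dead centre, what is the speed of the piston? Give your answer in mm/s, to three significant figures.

ω = 2π·1582/60 = 165.7 rad/s
For an in-line slider-crank, x = r cosθ + √(L² − r² sin²θ), so v = −rω sinθ·[1 + r cosθ/√(L² − r² sin²θ)].
With r = 0.0175 m, L = 0.059 m, θ = 30.8°: √(L² − r² sin²θ) = 0.058316 m.
v = −0.0175·165.7·0.51204·[1 + 0.0175·0.85896/0.058316] = -1.8672 m/s.
|v| = 1.8672 m/s = 1867.2 mm/s.

1870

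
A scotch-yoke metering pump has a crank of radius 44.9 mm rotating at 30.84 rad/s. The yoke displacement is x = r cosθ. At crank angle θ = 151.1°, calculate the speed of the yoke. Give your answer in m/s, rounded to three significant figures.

0.669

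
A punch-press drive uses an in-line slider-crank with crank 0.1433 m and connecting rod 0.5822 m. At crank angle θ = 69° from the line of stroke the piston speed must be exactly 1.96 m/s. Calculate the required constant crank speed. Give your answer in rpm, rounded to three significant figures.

128

For an in-line slider-crank, |v_piston| = rω|sinθ|·[1 + r cosθ/√(L² − r² sin²θ)].
With r = 0.1433 m, L = 0.5822 m, θ = 69°: the bracketed kinematic factor |dx/dθ| = 0.14591 m.
ω = v/|dx/dθ| = 1.96/0.14591 = 13.433 rad/s.
N = 60ω/(2π) = 128.28 rpm.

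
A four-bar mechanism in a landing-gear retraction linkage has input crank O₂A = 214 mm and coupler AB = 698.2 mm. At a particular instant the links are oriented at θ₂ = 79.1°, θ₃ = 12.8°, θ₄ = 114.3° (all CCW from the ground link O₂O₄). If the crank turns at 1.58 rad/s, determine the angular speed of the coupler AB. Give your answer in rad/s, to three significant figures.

ω₂ = 1.58 rad/s
Differentiating the loop-closure r₂e^{iθ₂}+r₃e^{iθ₃}=r₁+r₄e^{iθ₄} gives r₂ω₂e^{iθ₂}+r₃ω₃e^{iθ₃}=r₄ω₄e^{iθ₄}.
Eliminating the other unknown: ω₃ = r₂ω₂ sin(θ₄−θ₂) / [r₃ sin(θ₃−θ₄)].
Numerator sine = +0.57643; denominator sine = -0.97992.
Result = 0.214·1.58·(+0.57643) / (0.6982·(-0.97992)) = -0.28487 rad/s; magnitude 0.28487 rad/s.

0.285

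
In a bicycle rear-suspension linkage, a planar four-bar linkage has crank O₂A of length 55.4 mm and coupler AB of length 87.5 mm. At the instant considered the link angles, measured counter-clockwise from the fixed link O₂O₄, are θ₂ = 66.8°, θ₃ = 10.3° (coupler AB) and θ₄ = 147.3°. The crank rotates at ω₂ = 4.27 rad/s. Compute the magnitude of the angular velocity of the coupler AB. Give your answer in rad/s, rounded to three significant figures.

ω₂ = 4.27 rad/s
Differentiating the loop-closure r₂e^{iθ₂}+r₃e^{iθ₃}=r₁+r₄e^{iθ₄} gives r₂ω₂e^{iθ₂}+r₃ω₃e^{iθ₃}=r₄ω₄e^{iθ₄}.
Eliminating the other unknown: ω₃ = r₂ω₂ sin(θ₄−θ₂) / [r₃ sin(θ₃−θ₄)].
Numerator sine = +0.98629; denominator sine = -0.68200.
Result = 0.0554·4.27·(+0.98629) / (0.0875·(-0.68200)) = -3.9097 rad/s; magnitude 3.9097 rad/s.

3.91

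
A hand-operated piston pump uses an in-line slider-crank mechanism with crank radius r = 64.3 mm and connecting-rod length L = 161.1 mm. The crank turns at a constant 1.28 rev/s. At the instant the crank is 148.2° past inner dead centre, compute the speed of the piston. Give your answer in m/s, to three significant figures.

ω = 2π·1.28 = 8.042 rad/s
For an in-line slider-crank, x = r cosθ + √(L² − r² sin²θ), so v = −rω sinθ·[1 + r cosθ/√(L² − r² sin²θ)].
With r = 0.0643 m, L = 0.1611 m, θ = 148.2°: √(L² − r² sin²θ) = 0.1575 m.
v = −0.0643·8.042·0.52696·[1 + 0.0643·-0.84989/0.1575] = -0.17795 m/s.
|v| = 0.17795 m/s.

0.178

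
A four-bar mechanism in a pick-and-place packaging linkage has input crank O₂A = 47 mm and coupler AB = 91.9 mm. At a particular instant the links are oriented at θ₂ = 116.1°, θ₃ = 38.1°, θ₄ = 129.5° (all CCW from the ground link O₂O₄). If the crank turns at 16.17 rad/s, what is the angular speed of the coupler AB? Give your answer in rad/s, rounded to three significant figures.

1.92

ω₂ = 16.17 rad/s
Differentiating the loop-closure r₂e^{iθ₂}+r₃e^{iθ₃}=r₁+r₄e^{iθ₄} gives r₂ω₂e^{iθ₂}+r₃ω₃e^{iθ₃}=r₄ω₄e^{iθ₄}.
Eliminating the other unknown: ω₃ = r₂ω₂ sin(θ₄−θ₂) / [r₃ sin(θ₃−θ₄)].
Numerator sine = +0.23175; denominator sine = -0.99970.
Result = 0.047·16.17·(+0.23175) / (0.0919·(-0.99970)) = -1.9171 rad/s; magnitude 1.9171 rad/s.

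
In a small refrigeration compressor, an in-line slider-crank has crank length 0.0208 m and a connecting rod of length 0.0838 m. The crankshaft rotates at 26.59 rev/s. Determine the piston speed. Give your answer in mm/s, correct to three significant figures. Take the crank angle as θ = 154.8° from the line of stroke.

ω = 2π·26.6 = 167.1 rad/s
For an in-line slider-crank, x = r cosθ + √(L² − r² sin²θ), so v = −rω sinθ·[1 + r cosθ/√(L² − r² sin²θ)].
With r = 0.0208 m, L = 0.0838 m, θ = 154.8°: √(L² − r² sin²θ) = 0.083331 m.
v = −0.0208·167.1·0.42578·[1 + 0.0208·-0.90483/0.083331] = -1.1454 m/s.
|v| = 1.1454 m/s = 1145.4 mm/s.

1150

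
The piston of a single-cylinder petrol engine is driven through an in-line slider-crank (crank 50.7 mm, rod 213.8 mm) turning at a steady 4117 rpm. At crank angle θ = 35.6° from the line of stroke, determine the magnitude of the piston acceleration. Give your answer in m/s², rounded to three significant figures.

8420

ω = 2π·4117/60 = 431.1 rad/s
x(θ) = r cosθ + √(L² − r² sin²θ); with ω constant, a = ω²·d²x/dθ².
d²x/dθ² = −r cosθ − r²(cos2θ)/√u − r⁴ sin²2θ/(4u^{3/2}),  u = L² − r² sin²θ = 0.0448394 m².
Substituting r = 0.0507 m, L = 0.2138 m, θ = 35.6°: d²x/dθ² = -0.045292 m.
a = ω²·d²x/dθ² = (431.1)²·(-0.045292) = -8418.6 m/s²;  |a| = 8418.6 m/s².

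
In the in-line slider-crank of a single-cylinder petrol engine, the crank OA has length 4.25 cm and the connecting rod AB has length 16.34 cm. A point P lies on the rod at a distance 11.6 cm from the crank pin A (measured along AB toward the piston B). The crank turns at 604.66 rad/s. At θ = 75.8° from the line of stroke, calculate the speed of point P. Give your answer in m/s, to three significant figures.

ω = 604.7 rad/s.  Crank-pin speed |V_A| = rω = 25.698 m/s, perpendicular to OA.
Rod angle: sinφ = −(r/L) sinθ ⇒ φ = -14.605°; ω_rod = −rω cosθ/√(L²−r²sin²θ) = -39.868 rad/s.
V_P = V_A + ω_rod × AP, with AP = 0.116 m along the rod.
Components: V_Px = −rω sinθ − a·ω_rod·sinφ = -26.079 m/s;  V_Py = rω cosθ + a·ω_rod·cosφ = +1.8287 m/s.
|V_P| = √(V_Px² + V_Py²) = 26.143 m/s.

26.1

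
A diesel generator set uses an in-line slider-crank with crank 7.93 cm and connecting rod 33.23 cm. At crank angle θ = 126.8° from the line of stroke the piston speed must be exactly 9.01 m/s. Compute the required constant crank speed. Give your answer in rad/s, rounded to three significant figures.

For an in-line slider-crank, |v_piston| = rω|sinθ|·[1 + r cosθ/√(L² − r² sin²θ)].
With r = 0.0793 m, L = 0.3323 m, θ = 126.8°: the bracketed kinematic factor |dx/dθ| = 0.054251 m.
ω = v/|dx/dθ| = 9.01/0.054251 = 166.08 rad/s.

166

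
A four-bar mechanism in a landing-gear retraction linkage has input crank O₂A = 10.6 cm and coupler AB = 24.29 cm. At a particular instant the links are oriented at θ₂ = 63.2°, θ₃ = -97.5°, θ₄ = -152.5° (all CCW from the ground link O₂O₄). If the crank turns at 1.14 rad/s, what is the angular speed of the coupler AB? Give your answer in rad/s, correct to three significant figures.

ω₂ = 1.14 rad/s
Differentiating the loop-closure r₂e^{iθ₂}+r₃e^{iθ₃}=r₁+r₄e^{iθ₄} gives r₂ω₂e^{iθ₂}+r₃ω₃e^{iθ₃}=r₄ω₄e^{iθ₄}.
Eliminating the other unknown: ω₃ = r₂ω₂ sin(θ₄−θ₂) / [r₃ sin(θ₃−θ₄)].
Numerator sine = +0.58354; denominator sine = +0.81915.
Result = 0.106·1.14·(+0.58354) / (0.2429·(+0.81915)) = +0.3544 rad/s; magnitude 0.3544 rad/s.

0.354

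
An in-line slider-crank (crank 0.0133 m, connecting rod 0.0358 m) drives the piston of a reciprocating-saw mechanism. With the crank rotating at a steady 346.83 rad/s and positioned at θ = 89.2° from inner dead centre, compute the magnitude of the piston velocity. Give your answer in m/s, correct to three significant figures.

4.64

ω = 346.8 rad/s
For an in-line slider-crank, x = r cosθ + √(L² − r² sin²θ), so v = −rω sinθ·[1 + r cosθ/√(L² − r² sin²θ)].
With r = 0.0133 m, L = 0.0358 m, θ = 89.2°: √(L² − r² sin²θ) = 0.033238 m.
v = −0.0133·346.8·0.99990·[1 + 0.0133·0.01396/0.033238] = -4.6382 m/s.
|v| = 4.6382 m/s.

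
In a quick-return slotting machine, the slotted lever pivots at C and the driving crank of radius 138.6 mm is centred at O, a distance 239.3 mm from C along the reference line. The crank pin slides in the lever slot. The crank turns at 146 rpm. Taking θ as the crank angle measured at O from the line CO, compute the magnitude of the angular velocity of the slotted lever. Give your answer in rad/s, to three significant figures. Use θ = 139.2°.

ω = 15.29 rad/s (from 146 rpm).
Crank pin A relative to C: A = (d + r cosθ, r sinθ); lever angle φ = atan2(r sinθ, d + r cosθ).
Differentiating tanφ: φ̇ = rω(d cosθ + r)/(d² + r² + 2dr cosθ).
d² + r² + 2dr cosθ = |CA|² = 0.02626 m²;  d cosθ + r = -0.042549 m.
|ω_lever| = |0.1386·15.29·-0.042549| / 0.02626 = 3.4335 rad/s.

3.43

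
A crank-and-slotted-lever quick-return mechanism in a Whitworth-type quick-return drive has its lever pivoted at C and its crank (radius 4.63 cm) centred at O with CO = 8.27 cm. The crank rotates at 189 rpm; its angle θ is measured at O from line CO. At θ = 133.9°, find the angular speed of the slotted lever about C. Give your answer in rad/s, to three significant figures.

2.76

ω = 19.79 rad/s (from 189 rpm).
Crank pin A relative to C: A = (d + r cosθ, r sinθ); lever angle φ = atan2(r sinθ, d + r cosθ).
Differentiating tanφ: φ̇ = rω(d cosθ + r)/(d² + r² + 2dr cosθ).
d² + r² + 2dr cosθ = |CA|² = 0.00367289 m²;  d cosθ + r = -0.011044 m.
|ω_lever| = |0.0463·19.79·-0.011044| / 0.00367289 = 2.7555 rad/s.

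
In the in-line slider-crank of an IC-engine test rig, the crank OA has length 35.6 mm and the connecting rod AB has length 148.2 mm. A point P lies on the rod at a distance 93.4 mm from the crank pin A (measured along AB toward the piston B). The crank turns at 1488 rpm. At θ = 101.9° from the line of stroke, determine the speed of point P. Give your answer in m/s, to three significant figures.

5.27

ω = 155.8 rad/s.  Crank-pin speed |V_A| = rω = 5.5473 m/s, perpendicular to OA.
Rod angle: sinφ = −(r/L) sinθ ⇒ φ = -13.595°; ω_rod = −rω cosθ/√(L²−r²sin²θ) = +7.9409 rad/s.
V_P = V_A + ω_rod × AP, with AP = 0.0934 m along the rod.
Components: V_Px = −rω sinθ − a·ω_rod·sinφ = -5.2537 m/s;  V_Py = rω cosθ + a·ω_rod·cosφ = -0.42297 m/s.
|V_P| = √(V_Px² + V_Py²) = 5.2707 m/s.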